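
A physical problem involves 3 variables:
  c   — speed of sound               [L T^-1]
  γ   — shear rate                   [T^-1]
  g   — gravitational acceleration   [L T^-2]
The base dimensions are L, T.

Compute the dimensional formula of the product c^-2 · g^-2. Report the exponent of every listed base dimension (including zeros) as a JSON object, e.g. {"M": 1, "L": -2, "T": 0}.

{"L": -4, "T": 6}

Dimensional matrix (L×T by c×γ×g):
  L: [ 1  0  1]
  T: [-1 -1 -2]
  [L]: (-2)·1+(-2)·1 = -4
  [T]: (-2)·-1+(-2)·-2 = 6
⇒ L^-4 T^6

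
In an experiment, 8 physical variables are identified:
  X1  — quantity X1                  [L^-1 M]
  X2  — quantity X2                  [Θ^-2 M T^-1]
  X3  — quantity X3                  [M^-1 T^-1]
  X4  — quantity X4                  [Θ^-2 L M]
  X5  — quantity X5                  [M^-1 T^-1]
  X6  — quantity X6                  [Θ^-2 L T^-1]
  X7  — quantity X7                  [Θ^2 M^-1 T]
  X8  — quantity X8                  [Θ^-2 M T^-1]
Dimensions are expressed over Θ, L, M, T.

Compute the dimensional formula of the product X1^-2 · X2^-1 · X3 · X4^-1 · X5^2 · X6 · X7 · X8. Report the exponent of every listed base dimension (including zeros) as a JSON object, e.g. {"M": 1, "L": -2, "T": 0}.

{"Θ": 2, "L": 2, "M": -7, "T": -3}

Write exponents as rows Θ,L,M,T / cols X1,X2,X3,X4,X5,X6,X7,X8:
  Θ: [ 0 -2  0 -2  0 -2  2 -2]
  L: [-1  0  0  1  0  1  0  0]
  M: [ 1  1 -1  1 -1  0 -1  1]
  T: [ 0 -1 -1  0 -1 -1  1 -1]
  [Θ]: (-2)·0+(-1)·-2+(1)·0+(-1)·-2+(2)·0+(1)·-2+(1)·2+(1)·-2 = 2
  [L]: (-2)·-1+(-1)·0+(1)·0+(-1)·1+(2)·0+(1)·1+(1)·0+(1)·0 = 2
  [M]: (-2)·1+(-1)·1+(1)·-1+(-1)·1+(2)·-1+(1)·0+(1)·-1+(1)·1 = -7
  [T]: (-2)·0+(-1)·-1+(1)·-1+(-1)·0+(2)·-1+(1)·-1+(1)·1+(1)·-1 = -3
⇒ Θ^2 L^2 M^-7 T^-3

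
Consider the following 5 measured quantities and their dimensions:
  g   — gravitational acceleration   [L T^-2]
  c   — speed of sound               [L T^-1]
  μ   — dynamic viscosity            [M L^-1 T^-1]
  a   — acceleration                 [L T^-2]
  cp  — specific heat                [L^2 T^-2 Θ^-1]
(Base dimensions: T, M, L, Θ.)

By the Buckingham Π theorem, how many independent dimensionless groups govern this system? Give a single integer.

1

Exponent matrix [T,M,L,Θ] × [g,c,μ,a,cp]:
  T: [-2 -1 -1 -2 -2]
  M: [ 0  0  1  0  0]
  L: [ 1  1 -1  1  2]
  Θ: [ 0  0  0  0 -1]
Echelon form has 4 nonzero rows (pivots: g,c,μ,cp)
5 vars − rank 4 = 1 Π group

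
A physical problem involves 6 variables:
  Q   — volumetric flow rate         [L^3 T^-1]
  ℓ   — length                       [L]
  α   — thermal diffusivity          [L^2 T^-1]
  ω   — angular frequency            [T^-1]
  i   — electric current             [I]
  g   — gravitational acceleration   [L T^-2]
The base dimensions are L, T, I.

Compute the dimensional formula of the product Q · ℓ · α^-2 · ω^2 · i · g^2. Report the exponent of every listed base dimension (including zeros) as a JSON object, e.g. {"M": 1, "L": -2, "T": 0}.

{"L": 2, "T": -5, "I": 1}

Exponent matrix [L,T,I] × [Q,ℓ,α,ω,i,g]:
  L: [ 3  1  2  0  0  1]
  T: [-1  0 -1 -1  0 -2]
  I: [ 0  0  0  0  1  0]
  [L]: (1)·3+(1)·1+(-2)·2+(2)·0+(1)·0+(2)·1 = 2
  [T]: (1)·-1+(1)·0+(-2)·-1+(2)·-1+(1)·0+(2)·-2 = -5
  [I]: (1)·0+(1)·0+(-2)·0+(2)·0+(1)·1+(2)·0 = 1
⇒ L^2 T^-5 I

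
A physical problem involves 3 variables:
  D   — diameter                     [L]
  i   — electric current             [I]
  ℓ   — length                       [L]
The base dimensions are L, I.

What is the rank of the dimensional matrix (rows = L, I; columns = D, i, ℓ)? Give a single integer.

Exponent matrix [L,I] × [D,i,ℓ]:
  L: [ 1  0  1]
  I: [ 0  1  0]
Row reduction gives pivot columns D,i; rank = 2

2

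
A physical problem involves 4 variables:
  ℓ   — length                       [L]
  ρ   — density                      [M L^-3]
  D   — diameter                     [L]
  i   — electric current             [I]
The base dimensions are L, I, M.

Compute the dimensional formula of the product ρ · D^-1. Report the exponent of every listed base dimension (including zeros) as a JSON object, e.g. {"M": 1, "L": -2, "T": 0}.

Dimensional matrix (L×I×M by ℓ×ρ×D×i):
  L: [ 1 -3  1  0]
  I: [ 0  0  0  1]
  M: [ 0  1  0  0]
  [L]: (1)·-3+(-1)·1 = -4
  [I]: (1)·0+(-1)·0 = 0
  [M]: (1)·1+(-1)·0 = 1
⇒ L^-4 M

{"L": -4, "I": 0, "M": 1}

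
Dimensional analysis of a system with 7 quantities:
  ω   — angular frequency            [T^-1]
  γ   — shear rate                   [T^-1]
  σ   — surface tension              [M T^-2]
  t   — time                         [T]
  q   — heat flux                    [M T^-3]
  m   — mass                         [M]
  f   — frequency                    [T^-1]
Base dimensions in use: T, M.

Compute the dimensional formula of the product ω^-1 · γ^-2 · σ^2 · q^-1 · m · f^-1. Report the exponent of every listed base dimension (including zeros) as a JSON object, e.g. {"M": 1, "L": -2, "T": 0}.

{"T": 3, "M": 2}

Dimensional matrix (T×M by ω×γ×σ×t×q×m×f):
  T: [-1 -1 -2  1 -3  0 -1]
  M: [ 0  0  1  0  1  1  0]
  [T]: (-1)·-1+(-2)·-1+(2)·-2+(-1)·-3+(1)·0+(-1)·-1 = 3
  [M]: (-1)·0+(-2)·0+(2)·1+(-1)·1+(1)·1+(-1)·0 = 2
⇒ T^3 M^2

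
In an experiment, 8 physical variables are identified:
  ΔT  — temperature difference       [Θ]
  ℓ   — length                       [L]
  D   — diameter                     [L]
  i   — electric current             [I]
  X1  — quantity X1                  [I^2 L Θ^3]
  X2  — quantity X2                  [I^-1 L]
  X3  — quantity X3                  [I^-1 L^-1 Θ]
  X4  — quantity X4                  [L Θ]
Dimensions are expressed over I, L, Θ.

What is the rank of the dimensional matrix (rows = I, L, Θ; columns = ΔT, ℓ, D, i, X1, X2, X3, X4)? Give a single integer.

3

Dimensional matrix (I×L×Θ by ΔT×ℓ×D×i×X1×X2×X3×X4):
  I: [ 0  0  0  1  2 -1 -1  0]
  L: [ 0  1  1  0  1  1 -1  1]
  Θ: [ 1  0  0  0  3  0  1  1]
Row reduction gives pivot columns ΔT,ℓ,i; rank = 3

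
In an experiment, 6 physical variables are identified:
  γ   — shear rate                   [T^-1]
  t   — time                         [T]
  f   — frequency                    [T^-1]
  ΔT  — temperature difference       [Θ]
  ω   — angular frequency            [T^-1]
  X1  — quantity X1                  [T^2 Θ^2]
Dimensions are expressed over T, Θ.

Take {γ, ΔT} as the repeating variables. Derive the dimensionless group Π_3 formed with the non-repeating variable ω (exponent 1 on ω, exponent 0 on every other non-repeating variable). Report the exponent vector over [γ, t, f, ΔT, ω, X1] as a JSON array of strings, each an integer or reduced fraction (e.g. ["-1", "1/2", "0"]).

Write exponents as rows T,Θ / cols γ,t,f,ΔT,ω,X1:
  T: [-1  1 -1  0 -1  2]
  Θ: [ 0  0  0  1  0  2]
Row reduction gives pivot columns γ,ΔT; rank = 2
Repeat: γ,ΔT; free: t,f,ω,X1
RREF:
  r0: [   1   -1    1    0    1   -2]
  r1: [   0    0    0    1    0    2]
Fix exponent of ω at 1, t at 0, f at 0, X1 at 0; solve each RREF row for its pivot's exponent:
  r0: exp(γ) + (1)·1 = 0 ⇒ exp(γ) = -1
  r1: exp(ΔT) + (0)·1 = 0 ⇒ exp(ΔT) = 0
Π_3 = γ^-1 · ω

["-1", "0", "0", "0", "1", "0"]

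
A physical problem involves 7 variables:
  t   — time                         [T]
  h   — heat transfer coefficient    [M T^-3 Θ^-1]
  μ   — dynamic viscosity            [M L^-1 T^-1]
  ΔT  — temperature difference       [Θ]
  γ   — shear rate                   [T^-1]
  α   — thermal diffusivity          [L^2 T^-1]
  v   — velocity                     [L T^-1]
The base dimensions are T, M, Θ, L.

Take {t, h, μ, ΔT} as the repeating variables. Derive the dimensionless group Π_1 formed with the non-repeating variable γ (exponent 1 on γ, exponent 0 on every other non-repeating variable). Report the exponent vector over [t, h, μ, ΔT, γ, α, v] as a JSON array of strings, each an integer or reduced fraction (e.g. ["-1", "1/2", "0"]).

["1", "0", "0", "0", "1", "0", "0"]

Write exponents as rows T,M,Θ,L / cols t,h,μ,ΔT,γ,α,v:
  T: [ 1 -3 -1  0 -1 -1 -1]
  M: [ 0  1  1  0  0  0  0]
  Θ: [ 0 -1  0  1  0  0  0]
  L: [ 0  0 -1  0  0  2  1]
Echelon form has 4 nonzero rows (pivots: t,h,μ,ΔT)
Pivot set = {t,h,μ,ΔT}, free = {γ,α,v}
RREF:
  r0: [   1    0    0    0   -1    3    1]
  r1: [   0    1    0    0    0    2    1]
  r2: [   0    0    1    0    0   -2   -1]
  r3: [   0    0    0    1    0    2    1]
Fix exponent of γ at 1, α at 0, v at 0; solve each RREF row for its pivot's exponent:
  r0: exp(t) + (-1)·1 = 0 ⇒ exp(t) = 1
  r1: exp(h) + (0)·1 = 0 ⇒ exp(h) = 0
  r2: exp(μ) + (0)·1 = 0 ⇒ exp(μ) = 0
  r3: exp(ΔT) + (0)·1 = 0 ⇒ exp(ΔT) = 0
Π_1 = t · γ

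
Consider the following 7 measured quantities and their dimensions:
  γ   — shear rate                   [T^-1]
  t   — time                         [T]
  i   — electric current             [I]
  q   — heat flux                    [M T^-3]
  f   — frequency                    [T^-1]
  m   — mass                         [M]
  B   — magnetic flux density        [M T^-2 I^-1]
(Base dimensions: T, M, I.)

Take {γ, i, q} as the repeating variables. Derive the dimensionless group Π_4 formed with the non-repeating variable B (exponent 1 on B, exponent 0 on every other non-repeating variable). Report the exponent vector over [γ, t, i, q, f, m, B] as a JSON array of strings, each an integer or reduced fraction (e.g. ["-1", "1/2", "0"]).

["1", "0", "1", "-1", "0", "0", "1"]

Write exponents as rows T,M,I / cols γ,t,i,q,f,m,B:
  T: [-1  1  0 -3 -1  0 -2]
  M: [ 0  0  0  1  0  1  1]
  I: [ 0  0  1  0  0  0 -1]
Row reduction gives pivot columns γ,i,q; rank = 3
Repeat: γ,i,q; free: t,f,m,B
RREF:
  r0: [   1   -1    0    0    1   -3   -1]
  r1: [   0    0    1    0    0    0   -1]
  r2: [   0    0    0    1    0    1    1]
Fix exponent of B at 1, t at 0, f at 0, m at 0; solve each RREF row for its pivot's exponent:
  r0: exp(γ) + (-1)·1 = 0 ⇒ exp(γ) = 1
  r1: exp(i) + (-1)·1 = 0 ⇒ exp(i) = 1
  r2: exp(q) + (1)·1 = 0 ⇒ exp(q) = -1
Π_4 = γ · i · q^-1 · B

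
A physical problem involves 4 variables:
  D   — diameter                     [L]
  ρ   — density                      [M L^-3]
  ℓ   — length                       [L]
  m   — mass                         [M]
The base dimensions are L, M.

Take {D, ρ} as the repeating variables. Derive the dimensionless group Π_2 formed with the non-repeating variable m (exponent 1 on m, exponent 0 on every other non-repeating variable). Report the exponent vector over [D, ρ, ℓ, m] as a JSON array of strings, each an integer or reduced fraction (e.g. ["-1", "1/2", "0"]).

Exponent matrix [L,M] × [D,ρ,ℓ,m]:
  L: [ 1 -3  1  0]
  M: [ 0  1  0  1]
RREF → pivots at {D,ρ} ⇒ r = 2
Repeat: D,ρ; free: ℓ,m
RREF:
  r0: [   1    0    1    3]
  r1: [   0    1    0    1]
Fix exponent of m at 1, ℓ at 0; solve each RREF row for its pivot's exponent:
  r0: exp(D) + (3)·1 = 0 ⇒ exp(D) = -3
  r1: exp(ρ) + (1)·1 = 0 ⇒ exp(ρ) = -1
Π_2 = D^-3 · ρ^-1 · m

["-3", "-1", "0", "1"]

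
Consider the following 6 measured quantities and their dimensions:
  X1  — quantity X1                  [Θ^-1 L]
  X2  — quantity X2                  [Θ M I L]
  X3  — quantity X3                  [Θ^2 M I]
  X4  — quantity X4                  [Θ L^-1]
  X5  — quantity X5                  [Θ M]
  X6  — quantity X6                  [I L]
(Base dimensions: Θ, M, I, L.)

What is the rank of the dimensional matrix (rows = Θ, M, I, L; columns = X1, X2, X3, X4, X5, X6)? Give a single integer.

Dimensional matrix (Θ×M×I×L by X1×X2×X3×X4×X5×X6):
  Θ: [-1  1  2  1  1  0]
  M: [ 0  1  1  0  1  0]
  I: [ 0  1  1  0  0  1]
  L: [ 1  1  0 -1  0  1]
Row reduction gives pivot columns X1,X2,X5; rank = 3

3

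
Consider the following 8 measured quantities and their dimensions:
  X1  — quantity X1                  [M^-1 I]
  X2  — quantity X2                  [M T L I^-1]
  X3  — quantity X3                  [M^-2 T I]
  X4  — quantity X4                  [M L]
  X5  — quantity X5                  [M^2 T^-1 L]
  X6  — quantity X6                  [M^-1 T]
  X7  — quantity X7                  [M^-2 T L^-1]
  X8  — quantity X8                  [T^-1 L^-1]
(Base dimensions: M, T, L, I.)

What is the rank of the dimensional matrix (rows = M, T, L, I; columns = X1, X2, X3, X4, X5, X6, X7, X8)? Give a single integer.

Exponent matrix [M,T,L,I] × [X1,X2,X3,X4,X5,X6,X7,X8]:
  M: [-1  1 -2  1  2 -1 -2  0]
  T: [ 0  1  1  0 -1  1  1 -1]
  L: [ 0  1  0  1  1  0 -1 -1]
  I: [ 1 -1  1  0  0  0  0  0]
RREF → pivots at {X1,X2,X3} ⇒ r = 3

3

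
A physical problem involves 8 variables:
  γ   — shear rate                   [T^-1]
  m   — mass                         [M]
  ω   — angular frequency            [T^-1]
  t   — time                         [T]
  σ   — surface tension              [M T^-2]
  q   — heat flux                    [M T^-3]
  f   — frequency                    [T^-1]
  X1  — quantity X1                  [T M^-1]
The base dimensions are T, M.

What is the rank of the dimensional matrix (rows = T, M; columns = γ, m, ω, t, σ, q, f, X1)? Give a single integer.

2

Dimensional matrix (T×M by γ×m×ω×t×σ×q×f×X1):
  T: [-1  0 -1  1 -2 -3 -1  1]
  M: [ 0  1  0  0  1  1  0 -1]
RREF → pivots at {γ,m} ⇒ r = 2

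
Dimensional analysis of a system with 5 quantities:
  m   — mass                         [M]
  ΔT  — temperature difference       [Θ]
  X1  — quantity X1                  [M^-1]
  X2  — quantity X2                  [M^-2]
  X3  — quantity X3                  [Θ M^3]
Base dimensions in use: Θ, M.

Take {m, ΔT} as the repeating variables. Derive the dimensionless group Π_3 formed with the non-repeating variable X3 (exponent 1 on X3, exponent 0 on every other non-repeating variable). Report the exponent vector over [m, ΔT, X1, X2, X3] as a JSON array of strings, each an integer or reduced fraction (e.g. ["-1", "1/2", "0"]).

Dimensional matrix (Θ×M by m×ΔT×X1×X2×X3):
  Θ: [ 0  1  0  0  1]
  M: [ 1  0 -1 -2  3]
RREF → pivots at {m,ΔT} ⇒ r = 2
Pivot set = {m,ΔT}, free = {X1,X2,X3}
RREF:
  r0: [   1    0   -1   -2    3]
  r1: [   0    1    0    0    1]
Fix exponent of X3 at 1, X1 at 0, X2 at 0; solve each RREF row for its pivot's exponent:
  r0: exp(m) + (3)·1 = 0 ⇒ exp(m) = -3
  r1: exp(ΔT) + (1)·1 = 0 ⇒ exp(ΔT) = -1
Π_3 = m^-3 · ΔT^-1 · X3

["-3", "-1", "0", "0", "1"]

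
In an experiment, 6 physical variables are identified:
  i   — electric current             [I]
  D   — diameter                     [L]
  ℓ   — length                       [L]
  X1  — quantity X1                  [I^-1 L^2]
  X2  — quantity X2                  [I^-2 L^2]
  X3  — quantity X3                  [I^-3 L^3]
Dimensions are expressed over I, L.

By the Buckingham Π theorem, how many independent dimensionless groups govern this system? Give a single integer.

Write exponents as rows I,L / cols i,D,ℓ,X1,X2,X3:
  I: [ 1  0  0 -1 -2 -3]
  L: [ 0  1  1  2  2  3]
Echelon form has 2 nonzero rows (pivots: i,D)
6 vars − rank 2 = 4 Π groups

4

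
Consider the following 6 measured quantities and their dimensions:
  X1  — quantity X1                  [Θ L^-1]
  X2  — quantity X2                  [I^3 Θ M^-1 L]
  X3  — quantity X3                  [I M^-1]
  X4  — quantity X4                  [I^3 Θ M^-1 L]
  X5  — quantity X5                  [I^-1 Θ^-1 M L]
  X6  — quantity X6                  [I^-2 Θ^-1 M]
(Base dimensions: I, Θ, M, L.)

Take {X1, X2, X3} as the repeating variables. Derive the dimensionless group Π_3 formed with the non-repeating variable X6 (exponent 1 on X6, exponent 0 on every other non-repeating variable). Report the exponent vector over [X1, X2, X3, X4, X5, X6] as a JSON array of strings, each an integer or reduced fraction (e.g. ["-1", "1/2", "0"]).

["1/2", "1/2", "1/2", "0", "0", "1"]

Write exponents as rows I,Θ,M,L / cols X1,X2,X3,X4,X5,X6:
  I: [ 0  3  1  3 -1 -2]
  Θ: [ 1  1  0  1 -1 -1]
  M: [ 0 -1 -1 -1  1  1]
  L: [-1  1  0  1  1  0]
RREF → pivots at {X1,X2,X3} ⇒ r = 3
Repeat: X1,X2,X3; free: X4,X5,X6
RREF:
  r0: [   1    0    0    0   -1 -1/2]
  r1: [   0    1    0    1    0 -1/2]
  r2: [   0    0    1    0   -1 -1/2]
  r3: [   0    0    0    0    0    0]
Fix exponent of X6 at 1, X4 at 0, X5 at 0; solve each RREF row for its pivot's exponent:
  r0: exp(X1) + (-1/2)·1 = 0 ⇒ exp(X1) = 1/2
  r1: exp(X2) + (-1/2)·1 = 0 ⇒ exp(X2) = 1/2
  r2: exp(X3) + (-1/2)·1 = 0 ⇒ exp(X3) = 1/2
Π_3 = X1^(1/2) · X2^(1/2) · X3^(1/2) · X6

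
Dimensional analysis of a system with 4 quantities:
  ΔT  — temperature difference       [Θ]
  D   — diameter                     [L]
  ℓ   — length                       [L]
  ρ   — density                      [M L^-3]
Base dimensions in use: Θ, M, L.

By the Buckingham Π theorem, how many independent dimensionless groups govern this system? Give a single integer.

1

Write exponents as rows Θ,M,L / cols ΔT,D,ℓ,ρ:
  Θ: [ 1  0  0  0]
  M: [ 0  0  0  1]
  L: [ 0  1  1 -3]
Row reduction gives pivot columns ΔT,D,ρ; rank = 3
n=4, r=3 ⇒ 1 dimensionless group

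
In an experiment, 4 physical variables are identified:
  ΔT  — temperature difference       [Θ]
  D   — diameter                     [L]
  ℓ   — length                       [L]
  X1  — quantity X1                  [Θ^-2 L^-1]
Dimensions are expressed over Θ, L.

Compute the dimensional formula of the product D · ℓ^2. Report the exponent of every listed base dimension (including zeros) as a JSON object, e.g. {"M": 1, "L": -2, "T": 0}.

{"Θ": 0, "L": 3}

Dimensional matrix (Θ×L by ΔT×D×ℓ×X1):
  Θ: [ 1  0  0 -2]
  L: [ 0  1  1 -1]
  [Θ]: (1)·0+(2)·0 = 0
  [L]: (1)·1+(2)·1 = 3
⇒ L^3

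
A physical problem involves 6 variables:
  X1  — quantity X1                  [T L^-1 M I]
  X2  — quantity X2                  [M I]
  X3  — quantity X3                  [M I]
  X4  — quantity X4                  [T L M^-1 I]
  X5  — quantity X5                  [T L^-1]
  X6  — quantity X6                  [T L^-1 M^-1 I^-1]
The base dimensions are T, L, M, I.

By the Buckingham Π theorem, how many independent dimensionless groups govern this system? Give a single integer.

3

Dimensional matrix (T×L×M×I by X1×X2×X3×X4×X5×X6):
  T: [ 1  0  0  1  1  1]
  L: [-1  0  0  1 -1 -1]
  M: [ 1  1  1 -1  0 -1]
  I: [ 1  1  1  1  0 -1]
Echelon form has 3 nonzero rows (pivots: X1,X2,X4)
6 vars − rank 3 = 3 Π groups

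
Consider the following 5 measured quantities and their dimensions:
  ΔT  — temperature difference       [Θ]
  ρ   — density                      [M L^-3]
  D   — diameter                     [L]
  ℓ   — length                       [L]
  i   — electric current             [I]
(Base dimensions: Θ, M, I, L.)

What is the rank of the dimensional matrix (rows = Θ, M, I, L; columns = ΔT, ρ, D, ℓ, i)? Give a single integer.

4

Exponent matrix [Θ,M,I,L] × [ΔT,ρ,D,ℓ,i]:
  Θ: [ 1  0  0  0  0]
  M: [ 0  1  0  0  0]
  I: [ 0  0  0  0  1]
  L: [ 0 -3  1  1  0]
Row reduction gives pivot columns ΔT,ρ,D,i; rank = 4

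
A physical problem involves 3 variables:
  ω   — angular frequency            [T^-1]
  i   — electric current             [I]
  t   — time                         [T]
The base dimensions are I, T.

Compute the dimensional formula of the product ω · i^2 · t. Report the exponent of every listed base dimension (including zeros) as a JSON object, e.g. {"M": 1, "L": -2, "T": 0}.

Write exponents as rows I,T / cols ω,i,t:
  I: [ 0  1  0]
  T: [-1  0  1]
  [I]: (1)·0+(2)·1+(1)·0 = 2
  [T]: (1)·-1+(2)·0+(1)·1 = 0
⇒ I^2

{"I": 2, "T": 0}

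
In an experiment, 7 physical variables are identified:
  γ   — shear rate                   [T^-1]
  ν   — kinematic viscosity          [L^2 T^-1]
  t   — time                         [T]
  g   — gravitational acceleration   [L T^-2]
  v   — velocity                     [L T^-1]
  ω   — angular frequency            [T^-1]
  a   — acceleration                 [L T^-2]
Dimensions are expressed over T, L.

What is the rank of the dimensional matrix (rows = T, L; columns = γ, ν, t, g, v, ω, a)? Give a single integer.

Exponent matrix [T,L] × [γ,ν,t,g,v,ω,a]:
  T: [-1 -1  1 -2 -1 -1 -2]
  L: [ 0  2  0  1  1  0  1]
Echelon form has 2 nonzero rows (pivots: γ,ν)

2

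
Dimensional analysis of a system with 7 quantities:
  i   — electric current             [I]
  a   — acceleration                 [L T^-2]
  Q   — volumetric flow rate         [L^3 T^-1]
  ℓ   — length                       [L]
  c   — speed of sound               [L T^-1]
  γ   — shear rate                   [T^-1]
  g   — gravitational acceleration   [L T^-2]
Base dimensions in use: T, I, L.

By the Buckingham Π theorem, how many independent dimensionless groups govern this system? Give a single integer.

4

Dimensional matrix (T×I×L by i×a×Q×ℓ×c×γ×g):
  T: [ 0 -2 -1  0 -1 -1 -2]
  I: [ 1  0  0  0  0  0  0]
  L: [ 0  1  3  1  1  0  1]
Echelon form has 3 nonzero rows (pivots: i,a,Q)
7 vars − rank 3 = 4 Π groups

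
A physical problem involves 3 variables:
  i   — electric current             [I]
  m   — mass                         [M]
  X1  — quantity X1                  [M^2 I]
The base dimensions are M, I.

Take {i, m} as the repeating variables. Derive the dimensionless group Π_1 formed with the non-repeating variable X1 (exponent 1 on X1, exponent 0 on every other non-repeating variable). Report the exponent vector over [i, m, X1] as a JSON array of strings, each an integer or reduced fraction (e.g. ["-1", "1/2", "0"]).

Dimensional matrix (M×I by i×m×X1):
  M: [ 0  1  2]
  I: [ 1  0  1]
Row reduction gives pivot columns i,m; rank = 2
Repeat: i,m; free: X1
RREF:
  r0: [   1    0    1]
  r1: [   0    1    2]
Fix exponent of X1 at 1; solve each RREF row for its pivot's exponent:
  r0: exp(i) + (1)·1 = 0 ⇒ exp(i) = -1
  r1: exp(m) + (2)·1 = 0 ⇒ exp(m) = -2
Π_1 = i^-1 · m^-2 · X1

["-1", "-2", "1"]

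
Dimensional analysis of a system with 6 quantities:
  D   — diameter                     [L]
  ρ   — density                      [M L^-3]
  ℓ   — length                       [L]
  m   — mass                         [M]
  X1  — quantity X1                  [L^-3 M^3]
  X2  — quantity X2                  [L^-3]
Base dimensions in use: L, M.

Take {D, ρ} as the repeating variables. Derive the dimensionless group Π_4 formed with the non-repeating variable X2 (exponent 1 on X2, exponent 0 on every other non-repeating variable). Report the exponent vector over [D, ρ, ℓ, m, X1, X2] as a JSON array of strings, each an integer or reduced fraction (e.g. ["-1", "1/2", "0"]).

["3", "0", "0", "0", "0", "1"]

Exponent matrix [L,M] × [D,ρ,ℓ,m,X1,X2]:
  L: [ 1 -3  1  0 -3 -3]
  M: [ 0  1  0  1  3  0]
RREF → pivots at {D,ρ} ⇒ r = 2
Pivot set = {D,ρ}, free = {ℓ,m,X1,X2}
RREF:
  r0: [   1    0    1    3    6   -3]
  r1: [   0    1    0    1    3    0]
Fix exponent of X2 at 1, ℓ at 0, m at 0, X1 at 0; solve each RREF row for its pivot's exponent:
  r0: exp(D) + (-3)·1 = 0 ⇒ exp(D) = 3
  r1: exp(ρ) + (0)·1 = 0 ⇒ exp(ρ) = 0
Π_4 = D^3 · X2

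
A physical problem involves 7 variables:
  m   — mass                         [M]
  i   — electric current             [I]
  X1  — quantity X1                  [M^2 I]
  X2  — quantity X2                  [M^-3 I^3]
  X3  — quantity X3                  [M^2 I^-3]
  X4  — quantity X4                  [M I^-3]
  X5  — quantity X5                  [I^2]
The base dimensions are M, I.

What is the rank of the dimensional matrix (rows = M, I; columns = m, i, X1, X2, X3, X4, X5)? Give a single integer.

Write exponents as rows M,I / cols m,i,X1,X2,X3,X4,X5:
  M: [ 1  0  2 -3  2  1  0]
  I: [ 0  1  1  3 -3 -3  2]
Row reduction gives pivot columns m,i; rank = 2

2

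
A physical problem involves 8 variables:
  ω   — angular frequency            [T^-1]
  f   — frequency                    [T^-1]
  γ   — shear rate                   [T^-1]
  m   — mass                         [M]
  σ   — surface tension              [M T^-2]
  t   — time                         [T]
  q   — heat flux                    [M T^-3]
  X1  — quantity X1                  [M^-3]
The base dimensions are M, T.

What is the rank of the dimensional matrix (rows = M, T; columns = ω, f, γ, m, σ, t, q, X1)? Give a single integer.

2

Write exponents as rows M,T / cols ω,f,γ,m,σ,t,q,X1:
  M: [ 0  0  0  1  1  0  1 -3]
  T: [-1 -1 -1  0 -2  1 -3  0]
Row reduction gives pivot columns ω,m; rank = 2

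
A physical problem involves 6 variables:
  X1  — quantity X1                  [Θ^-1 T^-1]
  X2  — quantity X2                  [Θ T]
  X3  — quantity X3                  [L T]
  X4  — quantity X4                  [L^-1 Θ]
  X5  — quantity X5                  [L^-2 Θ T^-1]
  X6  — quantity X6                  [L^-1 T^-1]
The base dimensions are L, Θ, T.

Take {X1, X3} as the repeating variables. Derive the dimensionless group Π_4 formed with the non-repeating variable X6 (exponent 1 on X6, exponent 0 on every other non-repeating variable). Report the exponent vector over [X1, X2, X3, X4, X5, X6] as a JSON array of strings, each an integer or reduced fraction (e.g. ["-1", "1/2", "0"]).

Dimensional matrix (L×Θ×T by X1×X2×X3×X4×X5×X6):
  L: [ 0  0  1 -1 -2 -1]
  Θ: [-1  1  0  1  1  0]
  T: [-1  1  1  0 -1 -1]
Row reduction gives pivot columns X1,X3; rank = 2
Pivot set = {X1,X3}, free = {X2,X4,X5,X6}
RREF:
  r0: [   1   -1    0   -1   -1    0]
  r1: [   0    0    1   -1   -2   -1]
  r2: [   0    0    0    0    0    0]
Fix exponent of X6 at 1, X2 at 0, X4 at 0, X5 at 0; solve each RREF row for its pivot's exponent:
  r0: exp(X1) + (0)·1 = 0 ⇒ exp(X1) = 0
  r1: exp(X3) + (-1)·1 = 0 ⇒ exp(X3) = 1
Π_4 = X3 · X6

["0", "0", "1", "0", "0", "1"]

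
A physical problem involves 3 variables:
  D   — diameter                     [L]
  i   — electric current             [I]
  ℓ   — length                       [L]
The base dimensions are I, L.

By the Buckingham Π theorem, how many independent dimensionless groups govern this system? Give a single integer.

1

Dimensional matrix (I×L by D×i×ℓ):
  I: [ 0  1  0]
  L: [ 1  0  1]
Echelon form has 2 nonzero rows (pivots: D,i)
n=3, r=2 ⇒ 1 dimensionless group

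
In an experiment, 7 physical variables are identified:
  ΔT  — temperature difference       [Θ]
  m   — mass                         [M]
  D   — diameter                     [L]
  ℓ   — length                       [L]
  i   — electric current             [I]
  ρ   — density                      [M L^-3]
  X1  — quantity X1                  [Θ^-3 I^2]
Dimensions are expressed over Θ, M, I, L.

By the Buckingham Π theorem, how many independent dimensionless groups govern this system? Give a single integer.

3

Write exponents as rows Θ,M,I,L / cols ΔT,m,D,ℓ,i,ρ,X1:
  Θ: [ 1  0  0  0  0  0 -3]
  M: [ 0  1  0  0  0  1  0]
  I: [ 0  0  0  0  1  0  2]
  L: [ 0  0  1  1  0 -3  0]
Row reduction gives pivot columns ΔT,m,D,i; rank = 4
7 vars − rank 4 = 3 Π groups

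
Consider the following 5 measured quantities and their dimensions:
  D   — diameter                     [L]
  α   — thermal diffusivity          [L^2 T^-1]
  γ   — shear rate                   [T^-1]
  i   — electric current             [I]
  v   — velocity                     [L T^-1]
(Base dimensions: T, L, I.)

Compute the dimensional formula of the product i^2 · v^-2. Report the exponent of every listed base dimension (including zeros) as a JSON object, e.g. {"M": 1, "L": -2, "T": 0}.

{"T": 2, "L": -2, "I": 2}

Exponent matrix [T,L,I] × [D,α,γ,i,v]:
  T: [ 0 -1 -1  0 -1]
  L: [ 1  2  0  0  1]
  I: [ 0  0  0  1  0]
  [T]: (2)·0+(-2)·-1 = 2
  [L]: (2)·0+(-2)·1 = -2
  [I]: (2)·1+(-2)·0 = 2
⇒ T^2 L^-2 I^2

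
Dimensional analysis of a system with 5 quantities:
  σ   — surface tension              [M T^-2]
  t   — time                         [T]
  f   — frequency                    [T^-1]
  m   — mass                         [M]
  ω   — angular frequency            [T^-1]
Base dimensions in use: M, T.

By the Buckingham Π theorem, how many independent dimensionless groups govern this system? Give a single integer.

3

Write exponents as rows M,T / cols σ,t,f,m,ω:
  M: [ 1  0  0  1  0]
  T: [-2  1 -1  0 -1]
Row reduction gives pivot columns σ,t; rank = 2
Π count = n − r = 5 − 2 = 3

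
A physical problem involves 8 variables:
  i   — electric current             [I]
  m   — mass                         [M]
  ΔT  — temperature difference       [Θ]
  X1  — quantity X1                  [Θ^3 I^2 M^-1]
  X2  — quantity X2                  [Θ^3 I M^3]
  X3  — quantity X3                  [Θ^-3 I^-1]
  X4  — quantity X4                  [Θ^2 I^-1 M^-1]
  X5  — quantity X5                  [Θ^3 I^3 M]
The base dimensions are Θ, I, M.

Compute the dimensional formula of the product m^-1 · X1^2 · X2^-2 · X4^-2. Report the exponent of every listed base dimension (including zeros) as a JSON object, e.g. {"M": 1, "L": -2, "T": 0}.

Write exponents as rows Θ,I,M / cols i,m,ΔT,X1,X2,X3,X4,X5:
  Θ: [ 0  0  1  3  3 -3  2  3]
  I: [ 1  0  0  2  1 -1 -1  3]
  M: [ 0  1  0 -1  3  0 -1  1]
  [Θ]: (-1)·0+(2)·3+(-2)·3+(-2)·2 = -4
  [I]: (-1)·0+(2)·2+(-2)·1+(-2)·-1 = 4
  [M]: (-1)·1+(2)·-1+(-2)·3+(-2)·-1 = -7
⇒ Θ^-4 I^4 M^-7

{"Θ": -4, "I": 4, "M": -7}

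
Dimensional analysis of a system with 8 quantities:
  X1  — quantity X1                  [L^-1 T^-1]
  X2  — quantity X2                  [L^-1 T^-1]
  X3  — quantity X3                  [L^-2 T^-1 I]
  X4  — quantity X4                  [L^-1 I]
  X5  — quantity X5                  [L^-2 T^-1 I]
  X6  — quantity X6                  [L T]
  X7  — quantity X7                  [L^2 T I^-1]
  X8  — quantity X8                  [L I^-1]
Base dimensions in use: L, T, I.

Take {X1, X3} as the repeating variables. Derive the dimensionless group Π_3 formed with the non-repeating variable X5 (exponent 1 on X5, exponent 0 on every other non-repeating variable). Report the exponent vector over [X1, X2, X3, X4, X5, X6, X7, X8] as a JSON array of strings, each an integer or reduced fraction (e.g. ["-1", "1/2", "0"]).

["0", "0", "-1", "0", "1", "0", "0", "0"]

Write exponents as rows L,T,I / cols X1,X2,X3,X4,X5,X6,X7,X8:
  L: [-1 -1 -2 -1 -2  1  2  1]
  T: [-1 -1 -1  0 -1  1  1  0]
  I: [ 0  0  1  1  1  0 -1 -1]
RREF → pivots at {X1,X3} ⇒ r = 2
Pivot set = {X1,X3}, free = {X2,X4,X5,X6,X7,X8}
RREF:
  r0: [   1    1    0   -1    0   -1    0    1]
  r1: [   0    0    1    1    1    0   -1   -1]
  r2: [   0    0    0    0    0    0    0    0]
Fix exponent of X5 at 1, X2 at 0, X4 at 0, X6 at 0, X7 at 0, X8 at 0; solve each RREF row for its pivot's exponent:
  r0: exp(X1) + (0)·1 = 0 ⇒ exp(X1) = 0
  r1: exp(X3) + (1)·1 = 0 ⇒ exp(X3) = -1
Π_3 = X3^-1 · X5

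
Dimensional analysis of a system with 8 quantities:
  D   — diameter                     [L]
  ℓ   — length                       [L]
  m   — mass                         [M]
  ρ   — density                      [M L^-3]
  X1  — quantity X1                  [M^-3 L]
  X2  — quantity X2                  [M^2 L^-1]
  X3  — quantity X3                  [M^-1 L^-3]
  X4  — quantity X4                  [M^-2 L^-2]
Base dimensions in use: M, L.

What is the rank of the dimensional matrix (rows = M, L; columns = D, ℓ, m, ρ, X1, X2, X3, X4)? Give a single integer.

2

Exponent matrix [M,L] × [D,ℓ,m,ρ,X1,X2,X3,X4]:
  M: [ 0  0  1  1 -3  2 -1 -2]
  L: [ 1  1  0 -3  1 -1 -3 -2]
Row reduction gives pivot columns D,m; rank = 2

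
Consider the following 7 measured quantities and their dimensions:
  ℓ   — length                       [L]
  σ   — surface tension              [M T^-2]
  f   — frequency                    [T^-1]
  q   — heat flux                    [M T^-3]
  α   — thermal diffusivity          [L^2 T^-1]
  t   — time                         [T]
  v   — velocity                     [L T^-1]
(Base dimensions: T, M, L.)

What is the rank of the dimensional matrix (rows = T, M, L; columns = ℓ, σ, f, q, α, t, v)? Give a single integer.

Dimensional matrix (T×M×L by ℓ×σ×f×q×α×t×v):
  T: [ 0 -2 -1 -3 -1  1 -1]
  M: [ 0  1  0  1  0  0  0]
  L: [ 1  0  0  0  2  0  1]
Row reduction gives pivot columns ℓ,σ,f; rank = 3

3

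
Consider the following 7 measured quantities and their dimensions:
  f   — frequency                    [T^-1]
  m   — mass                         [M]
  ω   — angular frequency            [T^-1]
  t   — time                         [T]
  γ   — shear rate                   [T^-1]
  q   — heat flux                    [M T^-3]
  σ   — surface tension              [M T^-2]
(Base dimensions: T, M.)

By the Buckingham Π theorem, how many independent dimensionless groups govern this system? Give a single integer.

5

Write exponents as rows T,M / cols f,m,ω,t,γ,q,σ:
  T: [-1  0 -1  1 -1 -3 -2]
  M: [ 0  1  0  0  0  1  1]
Row reduction gives pivot columns f,m; rank = 2
n=7, r=2 ⇒ 5 dimensionless groups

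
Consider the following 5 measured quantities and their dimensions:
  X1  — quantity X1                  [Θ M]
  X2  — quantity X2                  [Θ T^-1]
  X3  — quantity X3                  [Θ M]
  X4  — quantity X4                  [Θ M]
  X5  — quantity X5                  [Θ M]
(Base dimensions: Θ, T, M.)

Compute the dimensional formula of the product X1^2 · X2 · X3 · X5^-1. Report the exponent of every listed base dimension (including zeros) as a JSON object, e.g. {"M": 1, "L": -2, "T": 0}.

{"Θ": 3, "T": -1, "M": 2}

Write exponents as rows Θ,T,M / cols X1,X2,X3,X4,X5:
  Θ: [ 1  1  1  1  1]
  T: [ 0 -1  0  0  0]
  M: [ 1  0  1  1  1]
  [Θ]: (2)·1+(1)·1+(1)·1+(-1)·1 = 3
  [T]: (2)·0+(1)·-1+(1)·0+(-1)·0 = -1
  [M]: (2)·1+(1)·0+(1)·1+(-1)·1 = 2
⇒ Θ^3 T^-1 M^2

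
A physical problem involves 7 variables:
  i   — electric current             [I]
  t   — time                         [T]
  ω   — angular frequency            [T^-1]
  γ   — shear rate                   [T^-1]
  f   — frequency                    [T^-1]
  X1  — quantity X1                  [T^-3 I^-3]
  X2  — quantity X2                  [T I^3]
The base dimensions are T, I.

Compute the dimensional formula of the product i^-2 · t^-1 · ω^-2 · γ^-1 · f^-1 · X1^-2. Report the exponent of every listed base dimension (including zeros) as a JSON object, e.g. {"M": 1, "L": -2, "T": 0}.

{"T": 9, "I": 4}

Dimensional matrix (T×I by i×t×ω×γ×f×X1×X2):
  T: [ 0  1 -1 -1 -1 -3  1]
  I: [ 1  0  0  0  0 -3  3]
  [T]: (-2)·0+(-1)·1+(-2)·-1+(-1)·-1+(-1)·-1+(-2)·-3 = 9
  [I]: (-2)·1+(-1)·0+(-2)·0+(-1)·0+(-1)·0+(-2)·-3 = 4
⇒ T^9 I^4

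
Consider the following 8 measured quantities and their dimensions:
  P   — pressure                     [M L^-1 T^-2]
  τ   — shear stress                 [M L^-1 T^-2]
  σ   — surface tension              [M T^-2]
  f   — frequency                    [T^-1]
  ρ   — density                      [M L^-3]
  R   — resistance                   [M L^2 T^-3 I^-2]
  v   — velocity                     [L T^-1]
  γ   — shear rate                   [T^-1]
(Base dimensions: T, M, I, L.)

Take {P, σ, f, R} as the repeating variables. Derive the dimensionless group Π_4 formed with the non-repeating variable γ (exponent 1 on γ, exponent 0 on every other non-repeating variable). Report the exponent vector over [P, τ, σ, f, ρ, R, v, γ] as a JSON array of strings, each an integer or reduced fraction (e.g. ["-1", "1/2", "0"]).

Dimensional matrix (T×M×I×L by P×τ×σ×f×ρ×R×v×γ):
  T: [-2 -2 -2 -1  0 -3 -1 -1]
  M: [ 1  1  1  0  1  1  0  0]
  I: [ 0  0  0  0  0 -2  0  0]
  L: [-1 -1  0  0 -3  2  1  0]
Echelon form has 4 nonzero rows (pivots: P,σ,f,R)
Repeat: P,σ,f,R; free: τ,ρ,v,γ
RREF:
  r0: [   1    1    0    0    3    0   -1    0]
  r1: [   0    0    1    0   -2    0    1    0]
  r2: [   0    0    0    1   -2    0    1    1]
  r3: [   0    0    0    0    0    1    0    0]
Fix exponent of γ at 1, τ at 0, ρ at 0, v at 0; solve each RREF row for its pivot's exponent:
  r0: exp(P) + (0)·1 = 0 ⇒ exp(P) = 0
  r1: exp(σ) + (0)·1 = 0 ⇒ exp(σ) = 0
  r2: exp(f) + (1)·1 = 0 ⇒ exp(f) = -1
  r3: exp(R) + (0)·1 = 0 ⇒ exp(R) = 0
Π_4 = f^-1 · γ

["0", "0", "0", "-1", "0", "0", "0", "1"]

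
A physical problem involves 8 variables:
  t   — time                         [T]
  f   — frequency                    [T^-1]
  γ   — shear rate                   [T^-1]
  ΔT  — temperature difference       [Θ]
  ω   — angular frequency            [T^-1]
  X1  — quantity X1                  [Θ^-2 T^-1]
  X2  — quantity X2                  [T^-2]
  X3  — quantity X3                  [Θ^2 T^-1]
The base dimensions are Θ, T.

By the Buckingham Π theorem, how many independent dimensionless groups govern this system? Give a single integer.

Dimensional matrix (Θ×T by t×f×γ×ΔT×ω×X1×X2×X3):
  Θ: [ 0  0  0  1  0 -2  0  2]
  T: [ 1 -1 -1  0 -1 -1 -2 -1]
RREF → pivots at {t,ΔT} ⇒ r = 2
n=8, r=2 ⇒ 6 dimensionless groups

6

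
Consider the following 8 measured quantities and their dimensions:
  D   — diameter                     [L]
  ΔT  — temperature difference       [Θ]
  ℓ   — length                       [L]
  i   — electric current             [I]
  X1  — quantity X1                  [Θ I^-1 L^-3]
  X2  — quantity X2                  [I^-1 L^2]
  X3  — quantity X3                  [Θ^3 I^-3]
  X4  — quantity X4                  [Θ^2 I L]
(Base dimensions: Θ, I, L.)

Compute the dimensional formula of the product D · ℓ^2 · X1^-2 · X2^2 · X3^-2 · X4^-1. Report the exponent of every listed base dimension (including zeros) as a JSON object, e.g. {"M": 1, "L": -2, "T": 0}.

Write exponents as rows Θ,I,L / cols D,ΔT,ℓ,i,X1,X2,X3,X4:
  Θ: [ 0  1  0  0  1  0  3  2]
  I: [ 0  0  0  1 -1 -1 -3  1]
  L: [ 1  0  1  0 -3  2  0  1]
  [Θ]: (1)·0+(2)·0+(-2)·1+(2)·0+(-2)·3+(-1)·2 = -10
  [I]: (1)·0+(2)·0+(-2)·-1+(2)·-1+(-2)·-3+(-1)·1 = 5
  [L]: (1)·1+(2)·1+(-2)·-3+(2)·2+(-2)·0+(-1)·1 = 12
⇒ Θ^-10 I^5 L^12

{"Θ": -10, "I": 5, "L": 12}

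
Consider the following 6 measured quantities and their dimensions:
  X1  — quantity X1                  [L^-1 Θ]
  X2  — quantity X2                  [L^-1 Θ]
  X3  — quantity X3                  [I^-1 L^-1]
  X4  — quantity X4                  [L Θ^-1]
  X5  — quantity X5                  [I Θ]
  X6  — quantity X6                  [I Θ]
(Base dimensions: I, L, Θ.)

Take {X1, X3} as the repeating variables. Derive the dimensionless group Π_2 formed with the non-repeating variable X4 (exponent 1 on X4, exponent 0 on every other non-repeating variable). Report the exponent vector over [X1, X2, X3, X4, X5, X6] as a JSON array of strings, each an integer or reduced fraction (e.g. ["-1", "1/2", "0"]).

Write exponents as rows I,L,Θ / cols X1,X2,X3,X4,X5,X6:
  I: [ 0  0 -1  0  1  1]
  L: [-1 -1 -1  1  0  0]
  Θ: [ 1  1  0 -1  1  1]
RREF → pivots at {X1,X3} ⇒ r = 2
Repeat: X1,X3; free: X2,X4,X5,X6
RREF:
  r0: [   1    1    0   -1    1    1]
  r1: [   0    0    1    0   -1   -1]
  r2: [   0    0    0    0    0    0]
Fix exponent of X4 at 1, X2 at 0, X5 at 0, X6 at 0; solve each RREF row for its pivot's exponent:
  r0: exp(X1) + (-1)·1 = 0 ⇒ exp(X1) = 1
  r1: exp(X3) + (0)·1 = 0 ⇒ exp(X3) = 0
Π_2 = X1 · X4

["1", "0", "0", "1", "0", "0"]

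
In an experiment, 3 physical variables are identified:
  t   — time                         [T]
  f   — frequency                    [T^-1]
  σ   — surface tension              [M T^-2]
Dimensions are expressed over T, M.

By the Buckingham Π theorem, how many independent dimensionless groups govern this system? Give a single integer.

Dimensional matrix (T×M by t×f×σ):
  T: [ 1 -1 -2]
  M: [ 0  0  1]
RREF → pivots at {t,σ} ⇒ r = 2
Π count = n − r = 3 − 2 = 1

1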